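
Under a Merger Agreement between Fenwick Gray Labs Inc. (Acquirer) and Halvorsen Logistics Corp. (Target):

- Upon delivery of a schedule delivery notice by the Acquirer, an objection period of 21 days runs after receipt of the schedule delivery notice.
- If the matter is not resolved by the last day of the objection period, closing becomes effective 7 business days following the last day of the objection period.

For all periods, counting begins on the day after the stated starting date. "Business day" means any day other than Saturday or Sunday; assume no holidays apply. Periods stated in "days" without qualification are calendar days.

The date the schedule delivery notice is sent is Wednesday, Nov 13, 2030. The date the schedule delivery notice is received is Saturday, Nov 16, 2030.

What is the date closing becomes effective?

Dec 17, 2030

The last day of the objection period: Nov 16, 2030 + 21 days = Dec 7, 2030.
From Saturday, Dec 7, 2030, 7 business days (Dec 9, Dec 10, Dec 11, Dec 12, Dec 13, Dec 16, Dec 17, skipping weekends) brings us to Tuesday, Dec 17, 2030, which is the date closing becomes effective.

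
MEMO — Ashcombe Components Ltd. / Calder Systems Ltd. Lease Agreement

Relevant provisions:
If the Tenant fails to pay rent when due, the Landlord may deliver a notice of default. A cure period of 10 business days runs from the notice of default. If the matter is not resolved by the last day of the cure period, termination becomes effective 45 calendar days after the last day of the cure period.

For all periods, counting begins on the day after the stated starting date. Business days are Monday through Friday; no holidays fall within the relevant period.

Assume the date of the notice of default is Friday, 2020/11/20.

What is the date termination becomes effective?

The last day of the cure period: 10 business days after Friday, 2020/11/20, skipping weekends — Nov 23, Nov 24, Nov 25, Nov 26, Nov 27, Nov 30, Dec 1, Dec 2, Dec 3, Dec 4 — lands on Friday, 2020/12/04.
The date termination becomes effective: 45 calendar days after 2020/12/04 is 2021/01/18.

2021/01/18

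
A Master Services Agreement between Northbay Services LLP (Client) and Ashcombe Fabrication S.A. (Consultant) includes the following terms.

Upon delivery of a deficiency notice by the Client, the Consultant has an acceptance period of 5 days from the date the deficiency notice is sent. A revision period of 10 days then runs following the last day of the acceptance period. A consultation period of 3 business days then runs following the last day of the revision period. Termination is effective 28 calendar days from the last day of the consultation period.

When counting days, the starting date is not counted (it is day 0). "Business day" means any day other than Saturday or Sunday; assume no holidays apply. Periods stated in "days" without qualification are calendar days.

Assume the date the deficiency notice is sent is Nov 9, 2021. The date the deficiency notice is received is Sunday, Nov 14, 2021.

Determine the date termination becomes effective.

Adding 5 calendar days to Nov 9, 2021 gives Nov 14, 2021, which is the last day of the acceptance period.
The last day of the revision period: 10 calendar days after Nov 14, 2021 is Nov 24, 2021.
The last day of the consultation period: 3 business days after Wednesday, Nov 24, 2021, skipping weekends — Nov 25, Nov 26, Nov 29 — lands on Monday, Nov 29, 2021.
The date termination becomes effective: 28 calendar days after Nov 29, 2021 is Dec 27, 2021.

Dec 27, 2021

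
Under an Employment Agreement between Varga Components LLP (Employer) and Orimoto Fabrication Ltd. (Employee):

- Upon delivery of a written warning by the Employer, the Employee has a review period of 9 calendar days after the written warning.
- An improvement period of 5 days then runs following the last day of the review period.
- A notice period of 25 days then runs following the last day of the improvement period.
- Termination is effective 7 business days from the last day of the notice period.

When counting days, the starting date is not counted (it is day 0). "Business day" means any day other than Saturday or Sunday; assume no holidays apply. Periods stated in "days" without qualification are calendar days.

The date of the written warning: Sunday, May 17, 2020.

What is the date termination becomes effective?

Jul 6, 2020

The last day of the review period: 9 calendar days after May 17, 2020 is May 26, 2020.
The last day of the improvement period: 5 calendar days after May 26, 2020 is May 31, 2020.
The last day of the notice period: 25 calendar days after May 31, 2020 is Jun 25, 2020.
From Thursday, Jun 25, 2020, 7 business days (Jun 26, Jun 29, Jun 30, Jul 1, Jul 2, Jul 3, Jul 6, skipping weekends) brings us to Monday, Jul 6, 2020, which is the date termination becomes effective.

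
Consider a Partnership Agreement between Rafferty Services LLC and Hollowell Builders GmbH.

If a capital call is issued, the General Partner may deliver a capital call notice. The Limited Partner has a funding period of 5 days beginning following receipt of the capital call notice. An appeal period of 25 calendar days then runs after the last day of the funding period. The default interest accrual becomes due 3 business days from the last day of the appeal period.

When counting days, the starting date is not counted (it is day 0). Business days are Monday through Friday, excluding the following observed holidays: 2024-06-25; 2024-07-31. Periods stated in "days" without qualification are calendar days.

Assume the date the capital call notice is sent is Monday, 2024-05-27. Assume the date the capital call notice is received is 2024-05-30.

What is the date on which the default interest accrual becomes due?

Adding 5 calendar days to 2024-05-30 gives 2024-06-04, which is the last day of the funding period.
The last day of the appeal period: 2024-06-04 + 25 days = 2024-06-29.
The date on which the default interest accrual becomes due: counting 3 business days from Saturday, 2024-06-29 (Jul 1, Jul 2, Jul 3, skipping weekends) reaches Wednesday, 2024-07-03.

2024-07-03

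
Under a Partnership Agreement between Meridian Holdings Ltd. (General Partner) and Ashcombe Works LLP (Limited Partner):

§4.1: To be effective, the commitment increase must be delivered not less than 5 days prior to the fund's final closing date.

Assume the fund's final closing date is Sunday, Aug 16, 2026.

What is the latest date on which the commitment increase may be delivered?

Aug 11, 2026

Aug 16, 2026 minus 5 days is Aug 11, 2026.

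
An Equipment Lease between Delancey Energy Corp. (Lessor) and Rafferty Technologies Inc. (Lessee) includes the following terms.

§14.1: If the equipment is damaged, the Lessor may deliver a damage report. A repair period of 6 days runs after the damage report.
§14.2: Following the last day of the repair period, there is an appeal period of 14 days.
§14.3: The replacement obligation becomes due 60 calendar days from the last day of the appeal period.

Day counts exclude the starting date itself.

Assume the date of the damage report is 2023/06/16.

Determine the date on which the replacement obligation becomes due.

The last day of the repair period: 2023/06/16 + 6 days = 2023/06/22.
The last day of the appeal period: 14 calendar days after 2023/06/22 is 2023/07/06.
The date on which the replacement obligation becomes due: 60 calendar days after 2023/07/06 is 2023/09/04.

2023/09/04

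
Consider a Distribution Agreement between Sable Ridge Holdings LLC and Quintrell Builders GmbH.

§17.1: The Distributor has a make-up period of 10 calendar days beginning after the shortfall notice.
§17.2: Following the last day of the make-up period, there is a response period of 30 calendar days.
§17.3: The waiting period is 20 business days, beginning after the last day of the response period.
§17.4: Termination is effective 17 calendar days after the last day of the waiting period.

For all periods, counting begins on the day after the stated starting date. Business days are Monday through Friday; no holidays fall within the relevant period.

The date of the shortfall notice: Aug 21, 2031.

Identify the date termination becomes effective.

Adding 10 calendar days to Aug 21, 2031 gives Aug 31, 2031, which is the last day of the make-up period.
Adding 30 calendar days to Aug 31, 2031 gives Sep 30, 2031, which is the last day of the response period.
From Tuesday, Sep 30, 2031, 20 business days (Oct 1, Oct 2, Oct 3, Oct 6, …, Oct 24, Oct 27, Oct 28, skipping weekends) brings us to Tuesday, Oct 28, 2031, which is the last day of the waiting period.
Adding 17 calendar days to Oct 28, 2031 gives Nov 14, 2031, which is the date termination becomes effective.

Nov 14, 2031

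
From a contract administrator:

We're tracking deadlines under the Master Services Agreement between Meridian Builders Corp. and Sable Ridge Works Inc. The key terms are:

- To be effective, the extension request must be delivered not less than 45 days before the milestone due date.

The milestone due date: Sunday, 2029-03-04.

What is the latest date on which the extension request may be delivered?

2029-03-04 minus 45 days is 2029-01-18.

2029-01-18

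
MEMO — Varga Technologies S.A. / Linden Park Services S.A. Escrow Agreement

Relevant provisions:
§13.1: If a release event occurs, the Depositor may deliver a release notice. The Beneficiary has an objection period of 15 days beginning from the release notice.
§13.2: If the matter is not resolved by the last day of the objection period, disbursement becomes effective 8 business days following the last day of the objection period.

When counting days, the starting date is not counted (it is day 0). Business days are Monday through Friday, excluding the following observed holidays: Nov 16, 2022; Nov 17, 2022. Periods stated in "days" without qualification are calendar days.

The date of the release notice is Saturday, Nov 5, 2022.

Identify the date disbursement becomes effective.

Nov 30, 2022

The last day of the objection period: 15 calendar days after Nov 5, 2022 is Nov 20, 2022.
From Sunday, Nov 20, 2022, 8 business days (Nov 21, Nov 22, Nov 23, Nov 24, Nov 25, Nov 28, Nov 29, Nov 30, skipping weekends) brings us to Wednesday, Nov 30, 2022, which is the date disbursement becomes effective.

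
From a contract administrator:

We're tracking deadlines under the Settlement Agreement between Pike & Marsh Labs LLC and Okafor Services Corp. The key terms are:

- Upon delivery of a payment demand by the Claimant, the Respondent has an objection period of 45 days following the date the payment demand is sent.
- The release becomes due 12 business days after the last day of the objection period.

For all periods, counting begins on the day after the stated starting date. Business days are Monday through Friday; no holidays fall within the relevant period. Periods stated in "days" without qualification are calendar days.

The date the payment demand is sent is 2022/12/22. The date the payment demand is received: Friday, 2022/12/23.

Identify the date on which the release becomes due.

The last day of the objection period: 2022/12/22 + 45 days = 2023/02/05.
From Sunday, 2023/02/05, 12 business days (Feb 6, Feb 7, Feb 8, Feb 9, …, Feb 17, Feb 20, Feb 21, skipping weekends) brings us to Tuesday, 2023/02/21, which is the date on which the release becomes due.

2023/02/21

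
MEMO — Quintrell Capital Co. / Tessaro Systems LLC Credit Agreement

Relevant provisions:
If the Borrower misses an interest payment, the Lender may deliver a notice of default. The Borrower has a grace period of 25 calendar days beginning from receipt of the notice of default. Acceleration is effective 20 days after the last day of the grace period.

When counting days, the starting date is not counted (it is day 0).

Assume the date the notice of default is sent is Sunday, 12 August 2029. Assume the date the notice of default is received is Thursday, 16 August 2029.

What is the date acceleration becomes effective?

30 September 2029

The last day of the grace period: 25 calendar days after 16 August 2029 is 10 September 2029.
The date acceleration becomes effective: 10 September 2029 + 20 days = 30 September 2029.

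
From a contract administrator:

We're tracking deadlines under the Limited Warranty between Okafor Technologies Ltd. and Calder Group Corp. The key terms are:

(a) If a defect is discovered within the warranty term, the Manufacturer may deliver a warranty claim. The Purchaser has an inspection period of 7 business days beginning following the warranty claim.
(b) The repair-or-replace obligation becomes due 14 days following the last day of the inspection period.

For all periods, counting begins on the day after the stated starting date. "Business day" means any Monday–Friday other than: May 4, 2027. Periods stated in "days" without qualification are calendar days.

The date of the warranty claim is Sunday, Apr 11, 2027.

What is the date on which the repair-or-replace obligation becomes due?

The last day of the inspection period: counting 7 business days from Sunday, Apr 11, 2027 (Apr 12, Apr 13, Apr 14, Apr 15, Apr 16, Apr 19, Apr 20, skipping weekends) reaches Tuesday, Apr 20, 2027.
Adding 14 calendar days to Apr 20, 2027 gives May 4, 2027, which is the date on which the repair-or-replace obligation becomes due.

May 4, 2027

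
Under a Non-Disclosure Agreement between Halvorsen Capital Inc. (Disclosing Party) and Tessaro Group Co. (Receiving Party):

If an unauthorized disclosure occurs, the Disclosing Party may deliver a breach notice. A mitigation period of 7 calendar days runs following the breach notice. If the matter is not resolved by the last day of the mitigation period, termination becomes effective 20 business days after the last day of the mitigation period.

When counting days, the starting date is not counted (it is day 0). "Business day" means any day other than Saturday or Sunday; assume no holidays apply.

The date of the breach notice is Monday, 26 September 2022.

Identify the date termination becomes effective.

The last day of the mitigation period: 7 calendar days after 26 September 2022 is 3 October 2022.
The date termination becomes effective: 20 business days after Monday, 3 October 2022, skipping weekends — Oct 4, Oct 5, Oct 6, Oct 7, …, Oct 27, Oct 28, Oct 31 — lands on Monday, 31 October 2022.

31 October 2022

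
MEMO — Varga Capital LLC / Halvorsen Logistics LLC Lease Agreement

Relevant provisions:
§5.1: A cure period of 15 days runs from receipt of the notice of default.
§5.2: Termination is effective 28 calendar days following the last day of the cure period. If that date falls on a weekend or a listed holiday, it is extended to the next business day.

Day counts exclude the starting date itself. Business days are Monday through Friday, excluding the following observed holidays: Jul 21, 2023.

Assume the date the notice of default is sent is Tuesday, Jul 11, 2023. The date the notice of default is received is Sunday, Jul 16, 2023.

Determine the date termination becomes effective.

Aug 28, 2023

The last day of the cure period: 15 calendar days after Jul 16, 2023 is Jul 31, 2023.
Adding 28 calendar days to Jul 31, 2023 gives Aug 28, 2023, which is the date termination becomes effective. Aug 28, 2023 is a Monday and is not a listed holiday, so no roll-forward applies.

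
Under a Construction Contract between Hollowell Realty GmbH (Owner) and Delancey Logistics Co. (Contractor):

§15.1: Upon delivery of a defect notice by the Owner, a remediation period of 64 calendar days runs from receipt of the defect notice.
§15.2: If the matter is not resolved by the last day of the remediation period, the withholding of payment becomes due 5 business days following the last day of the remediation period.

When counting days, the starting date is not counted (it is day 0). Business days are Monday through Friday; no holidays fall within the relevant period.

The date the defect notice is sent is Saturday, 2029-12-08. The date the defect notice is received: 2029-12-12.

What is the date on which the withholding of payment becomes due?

2030-02-21

Adding 64 calendar days to 2029-12-12 gives 2030-02-14, which is the last day of the remediation period.
The date on which the withholding of payment becomes due: 5 business days after Thursday, 2030-02-14, skipping weekends — Feb 15, Feb 18, Feb 19, Feb 20, Feb 21 — lands on Thursday, 2030-02-21.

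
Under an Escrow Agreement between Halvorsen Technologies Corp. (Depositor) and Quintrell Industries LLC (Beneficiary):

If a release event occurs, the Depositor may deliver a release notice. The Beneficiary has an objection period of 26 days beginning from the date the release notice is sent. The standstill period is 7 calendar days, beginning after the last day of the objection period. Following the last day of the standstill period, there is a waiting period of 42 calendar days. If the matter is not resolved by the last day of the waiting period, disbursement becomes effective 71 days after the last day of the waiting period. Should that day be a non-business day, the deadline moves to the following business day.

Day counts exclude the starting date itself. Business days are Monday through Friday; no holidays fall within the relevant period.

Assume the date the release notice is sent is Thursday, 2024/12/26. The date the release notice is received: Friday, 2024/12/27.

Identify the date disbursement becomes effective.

2025/05/21

Adding 26 calendar days to 2024/12/26 gives 2025/01/21, which is the last day of the objection period.
The last day of the standstill period: 2025/01/21 + 7 days = 2025/01/28.
Adding 42 calendar days to 2025/01/28 gives 2025/03/11, which is the last day of the waiting period.
Adding 71 calendar days to 2025/03/11 gives 2025/05/21, which is the date disbursement becomes effective. 2025/05/21 is a Wednesday, so no roll-forward applies.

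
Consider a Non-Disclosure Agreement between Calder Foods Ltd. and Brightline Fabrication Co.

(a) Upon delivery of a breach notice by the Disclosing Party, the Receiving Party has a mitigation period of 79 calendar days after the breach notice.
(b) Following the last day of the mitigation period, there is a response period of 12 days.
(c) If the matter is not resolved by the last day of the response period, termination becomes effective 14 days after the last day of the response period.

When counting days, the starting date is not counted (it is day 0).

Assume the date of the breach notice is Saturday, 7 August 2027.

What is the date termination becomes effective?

20 November 2027

The last day of the mitigation period: 79 calendar days after 7 August 2027 is 25 October 2027.
The last day of the response period: 12 calendar days after 25 October 2027 is 6 November 2027.
The date termination becomes effective: 6 November 2027 + 14 days = 20 November 2027.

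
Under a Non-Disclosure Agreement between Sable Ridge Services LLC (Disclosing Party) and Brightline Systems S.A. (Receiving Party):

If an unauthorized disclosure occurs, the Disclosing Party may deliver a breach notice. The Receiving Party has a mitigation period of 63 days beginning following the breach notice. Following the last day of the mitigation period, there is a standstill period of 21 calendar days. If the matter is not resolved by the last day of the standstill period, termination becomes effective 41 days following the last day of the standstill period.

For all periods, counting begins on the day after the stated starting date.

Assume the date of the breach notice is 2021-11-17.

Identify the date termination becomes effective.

2022-03-22

The last day of the mitigation period: 2021-11-17 + 63 days = 2022-01-19.
Adding 21 calendar days to 2022-01-19 gives 2022-02-09, which is the last day of the standstill period.
The date termination becomes effective: 41 calendar days after 2022-02-09 is 2022-03-22.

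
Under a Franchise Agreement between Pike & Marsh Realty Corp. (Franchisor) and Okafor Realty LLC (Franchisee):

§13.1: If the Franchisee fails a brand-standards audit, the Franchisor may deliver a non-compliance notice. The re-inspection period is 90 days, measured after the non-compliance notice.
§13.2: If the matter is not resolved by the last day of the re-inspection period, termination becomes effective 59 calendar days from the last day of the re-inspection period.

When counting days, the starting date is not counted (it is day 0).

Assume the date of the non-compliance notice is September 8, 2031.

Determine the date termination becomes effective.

February 4, 2032

The last day of the re-inspection period: September 8, 2031 + 90 days = December 7, 2031.
The date termination becomes effective: December 7, 2031 + 59 days = February 4, 2032.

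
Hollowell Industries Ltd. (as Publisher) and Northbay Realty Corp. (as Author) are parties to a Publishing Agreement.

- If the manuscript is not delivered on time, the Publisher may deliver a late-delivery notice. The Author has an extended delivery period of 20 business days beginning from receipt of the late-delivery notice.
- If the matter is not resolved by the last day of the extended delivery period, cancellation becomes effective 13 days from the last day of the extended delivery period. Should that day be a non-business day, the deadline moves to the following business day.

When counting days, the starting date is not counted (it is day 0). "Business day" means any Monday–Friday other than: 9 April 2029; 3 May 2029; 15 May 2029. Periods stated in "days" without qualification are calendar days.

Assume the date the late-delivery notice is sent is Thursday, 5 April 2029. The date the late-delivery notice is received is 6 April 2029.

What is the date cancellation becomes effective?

21 May 2029

The last day of the extended delivery period: 20 business days after Friday, 6 April 2029, skipping weekends and the listed holidays on Apr 9, May 3 — Apr 10, Apr 11, Apr 12, Apr 13, …, May 4, May 7, May 8 — lands on Tuesday, 8 May 2029.
Adding 13 calendar days to 8 May 2029 gives 21 May 2029, which is the date cancellation becomes effective. 21 May 2029 is a Monday and is not a listed holiday, so no roll-forward applies.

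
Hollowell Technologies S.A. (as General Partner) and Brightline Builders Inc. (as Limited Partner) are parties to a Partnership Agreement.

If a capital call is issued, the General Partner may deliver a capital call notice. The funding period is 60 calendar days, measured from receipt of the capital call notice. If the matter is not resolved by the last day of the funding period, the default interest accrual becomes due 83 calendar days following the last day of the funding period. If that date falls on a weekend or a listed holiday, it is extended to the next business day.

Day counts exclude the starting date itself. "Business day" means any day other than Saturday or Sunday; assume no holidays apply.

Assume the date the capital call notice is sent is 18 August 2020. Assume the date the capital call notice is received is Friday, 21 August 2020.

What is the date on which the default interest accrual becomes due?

11 January 2021

The last day of the funding period: 60 calendar days after 21 August 2020 is 20 October 2020.
Adding 83 calendar days to 20 October 2020 gives 11 January 2021, which is the date on which the default interest accrual becomes due. 11 January 2021 is a Monday, so no roll-forward applies.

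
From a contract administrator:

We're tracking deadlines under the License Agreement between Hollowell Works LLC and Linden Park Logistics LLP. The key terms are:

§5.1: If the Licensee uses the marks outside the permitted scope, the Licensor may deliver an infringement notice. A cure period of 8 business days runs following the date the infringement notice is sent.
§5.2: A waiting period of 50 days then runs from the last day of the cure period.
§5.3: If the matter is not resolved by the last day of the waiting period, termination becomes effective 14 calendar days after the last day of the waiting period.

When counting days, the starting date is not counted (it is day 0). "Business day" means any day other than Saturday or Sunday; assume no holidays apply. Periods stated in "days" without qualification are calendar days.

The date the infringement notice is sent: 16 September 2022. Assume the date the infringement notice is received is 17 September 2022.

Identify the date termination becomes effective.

The last day of the cure period: counting 8 business days from Friday, 16 September 2022 (Sep 19, Sep 20, Sep 21, Sep 22, Sep 23, Sep 26, Sep 27, Sep 28, skipping weekends) reaches Wednesday, 28 September 2022.
Adding 50 calendar days to 28 September 2022 gives 17 November 2022, which is the last day of the waiting period.
The date termination becomes effective: 14 calendar days after 17 November 2022 is 1 December 2022.

1 December 2022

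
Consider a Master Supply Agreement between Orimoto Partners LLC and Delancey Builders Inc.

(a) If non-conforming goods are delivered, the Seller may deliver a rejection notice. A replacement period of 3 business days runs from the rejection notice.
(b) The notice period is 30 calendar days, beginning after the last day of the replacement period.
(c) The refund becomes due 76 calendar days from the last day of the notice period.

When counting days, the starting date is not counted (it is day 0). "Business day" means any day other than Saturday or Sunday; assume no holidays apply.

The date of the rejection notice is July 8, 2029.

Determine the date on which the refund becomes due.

The last day of the replacement period: 3 business days after Sunday, July 8, 2029, skipping weekends — Jul 9, Jul 10, Jul 11 — lands on Wednesday, July 11, 2029.
Adding 30 calendar days to July 11, 2029 gives August 10, 2029, which is the last day of the notice period.
The date on which the refund becomes due: August 10, 2029 + 76 days = October 25, 2029.

October 25, 2029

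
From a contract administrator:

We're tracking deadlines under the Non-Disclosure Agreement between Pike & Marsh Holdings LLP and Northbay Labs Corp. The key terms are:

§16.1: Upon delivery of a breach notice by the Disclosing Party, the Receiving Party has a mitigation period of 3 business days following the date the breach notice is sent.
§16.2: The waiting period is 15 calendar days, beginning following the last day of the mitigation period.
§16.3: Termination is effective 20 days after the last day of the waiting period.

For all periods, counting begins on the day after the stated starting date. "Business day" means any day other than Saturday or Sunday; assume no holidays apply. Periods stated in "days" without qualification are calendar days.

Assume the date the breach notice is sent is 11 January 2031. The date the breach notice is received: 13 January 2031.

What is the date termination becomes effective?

19 February 2031

From Saturday, 11 January 2031, 3 business days (Jan 13, Jan 14, Jan 15, skipping weekends) brings us to Wednesday, 15 January 2031, which is the last day of the mitigation period.
The last day of the waiting period: 15 January 2031 + 15 days = 30 January 2031.
The date termination becomes effective: 20 calendar days after 30 January 2031 is 19 February 2031.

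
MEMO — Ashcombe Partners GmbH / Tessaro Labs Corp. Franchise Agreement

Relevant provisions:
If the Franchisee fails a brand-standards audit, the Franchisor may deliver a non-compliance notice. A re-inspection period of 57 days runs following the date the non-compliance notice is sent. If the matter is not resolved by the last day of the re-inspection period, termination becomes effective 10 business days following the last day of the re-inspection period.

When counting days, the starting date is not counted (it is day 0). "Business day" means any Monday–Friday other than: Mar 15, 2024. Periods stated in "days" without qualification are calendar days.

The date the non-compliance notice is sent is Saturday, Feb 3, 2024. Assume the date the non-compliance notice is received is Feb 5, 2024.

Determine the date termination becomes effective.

Apr 12, 2024

The last day of the re-inspection period: Feb 3, 2024 + 57 days = Mar 31, 2024.
The date termination becomes effective: counting 10 business days from Sunday, Mar 31, 2024 (Apr 1, Apr 2, Apr 3, Apr 4, Apr 5, Apr 8, Apr 9, Apr 10, Apr 11, Apr 12, skipping weekends) reaches Friday, Apr 12, 2024.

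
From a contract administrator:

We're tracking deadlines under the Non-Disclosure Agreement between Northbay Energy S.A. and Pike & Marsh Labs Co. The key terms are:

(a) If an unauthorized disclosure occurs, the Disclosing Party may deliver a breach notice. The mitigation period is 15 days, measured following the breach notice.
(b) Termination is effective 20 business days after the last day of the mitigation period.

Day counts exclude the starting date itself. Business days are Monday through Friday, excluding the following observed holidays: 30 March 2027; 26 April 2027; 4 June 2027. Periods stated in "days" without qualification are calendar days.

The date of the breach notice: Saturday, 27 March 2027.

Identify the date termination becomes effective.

10 May 2027

Adding 15 calendar days to 27 March 2027 gives 11 April 2027, which is the last day of the mitigation period.
The date termination becomes effective: counting 20 business days from Sunday, 11 April 2027 (Apr 12, Apr 13, Apr 14, Apr 15, …, May 6, May 7, May 10, skipping weekends and the listed holiday on Apr 26) reaches Monday, 10 May 2027.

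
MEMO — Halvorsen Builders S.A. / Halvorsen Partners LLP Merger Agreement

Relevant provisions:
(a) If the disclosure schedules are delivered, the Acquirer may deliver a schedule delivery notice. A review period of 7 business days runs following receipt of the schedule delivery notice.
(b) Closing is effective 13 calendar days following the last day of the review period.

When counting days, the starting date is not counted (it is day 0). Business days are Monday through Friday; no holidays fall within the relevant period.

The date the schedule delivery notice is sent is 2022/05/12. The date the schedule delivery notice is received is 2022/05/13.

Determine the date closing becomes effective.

2022/06/06

The last day of the review period: counting 7 business days from Friday, 2022/05/13 (May 16, May 17, May 18, May 19, May 20, May 23, May 24, skipping weekends) reaches Tuesday, 2022/05/24.
The date closing becomes effective: 2022/05/24 + 13 days = 2022/06/06.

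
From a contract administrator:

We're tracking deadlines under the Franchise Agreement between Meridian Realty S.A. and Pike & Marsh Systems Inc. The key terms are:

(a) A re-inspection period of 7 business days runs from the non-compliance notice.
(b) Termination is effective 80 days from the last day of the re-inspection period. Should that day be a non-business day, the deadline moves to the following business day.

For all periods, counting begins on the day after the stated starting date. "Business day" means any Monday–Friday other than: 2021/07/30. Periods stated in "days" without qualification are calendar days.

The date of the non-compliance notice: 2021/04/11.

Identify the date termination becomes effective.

2021/07/09

The last day of the re-inspection period: 7 business days after Sunday, 2021/04/11, skipping weekends — Apr 12, Apr 13, Apr 14, Apr 15, Apr 16, Apr 19, Apr 20 — lands on Tuesday, 2021/04/20.
The date termination becomes effective: 80 calendar days after 2021/04/20 is 2021/07/09. 2021/07/09 is a Friday and is not a listed holiday, so no roll-forward applies.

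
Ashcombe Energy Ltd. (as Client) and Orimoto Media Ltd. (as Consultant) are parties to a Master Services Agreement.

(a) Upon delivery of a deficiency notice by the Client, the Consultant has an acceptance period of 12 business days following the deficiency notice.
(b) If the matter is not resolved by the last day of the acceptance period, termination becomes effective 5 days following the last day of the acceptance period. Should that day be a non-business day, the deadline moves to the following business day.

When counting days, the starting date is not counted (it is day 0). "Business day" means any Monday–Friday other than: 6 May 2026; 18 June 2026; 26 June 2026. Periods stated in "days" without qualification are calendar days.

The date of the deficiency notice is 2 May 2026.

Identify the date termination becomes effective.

From Saturday, 2 May 2026, 12 business days (May 4, May 5, May 7, May 8, …, May 18, May 19, May 20, skipping weekends and the listed holiday on May 6) brings us to Wednesday, 20 May 2026, which is the last day of the acceptance period.
The date termination becomes effective: 5 calendar days after 20 May 2026 is 25 May 2026. 25 May 2026 is a Monday and is not a listed holiday, so no roll-forward applies.

25 May 2026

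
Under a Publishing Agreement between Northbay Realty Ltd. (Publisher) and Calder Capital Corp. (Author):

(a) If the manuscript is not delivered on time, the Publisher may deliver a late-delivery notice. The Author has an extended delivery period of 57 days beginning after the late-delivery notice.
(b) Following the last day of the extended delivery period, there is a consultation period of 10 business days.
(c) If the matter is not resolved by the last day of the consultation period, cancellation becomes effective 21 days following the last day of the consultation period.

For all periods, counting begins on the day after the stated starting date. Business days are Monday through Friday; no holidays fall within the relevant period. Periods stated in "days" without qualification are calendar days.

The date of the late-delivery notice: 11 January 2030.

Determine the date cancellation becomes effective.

12 April 2030

Adding 57 calendar days to 11 January 2030 gives 9 March 2030, which is the last day of the extended delivery period.
From Saturday, 9 March 2030, 10 business days (Mar 11, Mar 12, Mar 13, Mar 14, Mar 15, Mar 18, Mar 19, Mar 20, Mar 21, Mar 22, skipping weekends) brings us to Friday, 22 March 2030, which is the last day of the consultation period.
Adding 21 calendar days to 22 March 2030 gives 12 April 2030, which is the date cancellation becomes effective.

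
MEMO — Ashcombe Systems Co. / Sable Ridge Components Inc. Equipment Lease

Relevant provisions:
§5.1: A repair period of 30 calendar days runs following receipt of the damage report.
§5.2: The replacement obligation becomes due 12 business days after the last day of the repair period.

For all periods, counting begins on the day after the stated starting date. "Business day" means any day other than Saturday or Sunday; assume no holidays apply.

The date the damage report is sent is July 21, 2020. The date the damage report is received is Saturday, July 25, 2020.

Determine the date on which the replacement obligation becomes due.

September 9, 2020

The last day of the repair period: 30 calendar days after July 25, 2020 is August 24, 2020.
From Monday, August 24, 2020, 12 business days (Aug 25, Aug 26, Aug 27, Aug 28, …, Sep 7, Sep 8, Sep 9, skipping weekends) brings us to Wednesday, September 9, 2020, which is the date on which the replacement obligation becomes due.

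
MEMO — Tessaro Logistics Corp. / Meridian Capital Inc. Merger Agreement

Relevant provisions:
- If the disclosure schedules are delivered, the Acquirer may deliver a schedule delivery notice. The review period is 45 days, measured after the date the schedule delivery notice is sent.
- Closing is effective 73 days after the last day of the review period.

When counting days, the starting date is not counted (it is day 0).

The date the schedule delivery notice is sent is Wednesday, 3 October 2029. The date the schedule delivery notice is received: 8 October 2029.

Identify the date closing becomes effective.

29 January 2030

The last day of the review period: 3 October 2029 + 45 days = 17 November 2029.
The date closing becomes effective: 73 calendar days after 17 November 2029 is 29 January 2030.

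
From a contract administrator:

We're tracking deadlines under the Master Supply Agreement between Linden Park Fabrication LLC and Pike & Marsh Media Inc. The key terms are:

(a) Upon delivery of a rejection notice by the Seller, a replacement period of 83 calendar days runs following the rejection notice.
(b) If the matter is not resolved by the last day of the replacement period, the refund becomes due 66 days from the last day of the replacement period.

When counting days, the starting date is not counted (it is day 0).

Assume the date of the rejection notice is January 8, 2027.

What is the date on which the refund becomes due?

June 6, 2027

Adding 83 calendar days to January 8, 2027 gives April 1, 2027, which is the last day of the replacement period.
The date on which the refund becomes due: April 1, 2027 + 66 days = June 6, 2027.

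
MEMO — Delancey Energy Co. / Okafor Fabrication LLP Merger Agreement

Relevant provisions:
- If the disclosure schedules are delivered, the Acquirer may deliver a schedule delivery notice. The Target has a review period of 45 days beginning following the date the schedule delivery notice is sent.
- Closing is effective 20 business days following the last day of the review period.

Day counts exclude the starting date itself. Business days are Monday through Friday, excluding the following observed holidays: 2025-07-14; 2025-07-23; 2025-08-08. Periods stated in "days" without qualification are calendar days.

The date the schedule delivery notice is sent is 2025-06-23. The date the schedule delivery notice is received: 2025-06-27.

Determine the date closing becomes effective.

2025-09-05

The last day of the review period: 2025-06-23 + 45 days = 2025-08-07.
From Thursday, 2025-08-07, 20 business days (Aug 11, Aug 12, Aug 13, Aug 14, …, Sep 3, Sep 4, Sep 5, skipping weekends and the listed holiday on Aug 8) brings us to Friday, 2025-09-05, which is the date closing becomes effective.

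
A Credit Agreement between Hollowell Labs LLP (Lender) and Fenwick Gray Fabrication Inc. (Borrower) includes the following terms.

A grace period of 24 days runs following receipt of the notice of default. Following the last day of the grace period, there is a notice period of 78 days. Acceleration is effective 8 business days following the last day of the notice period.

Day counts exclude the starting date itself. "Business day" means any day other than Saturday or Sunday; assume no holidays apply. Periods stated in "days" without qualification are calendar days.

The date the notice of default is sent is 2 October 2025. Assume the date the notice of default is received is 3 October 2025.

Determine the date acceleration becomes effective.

Adding 24 calendar days to 3 October 2025 gives 27 October 2025, which is the last day of the grace period.
The last day of the notice period: 27 October 2025 + 78 days = 13 January 2026.
The date acceleration becomes effective: 8 business days after Tuesday, 13 January 2026, skipping weekends — Jan 14, Jan 15, Jan 16, Jan 19, Jan 20, Jan 21, Jan 22, Jan 23 — lands on Friday, 23 January 2026.

23 January 2026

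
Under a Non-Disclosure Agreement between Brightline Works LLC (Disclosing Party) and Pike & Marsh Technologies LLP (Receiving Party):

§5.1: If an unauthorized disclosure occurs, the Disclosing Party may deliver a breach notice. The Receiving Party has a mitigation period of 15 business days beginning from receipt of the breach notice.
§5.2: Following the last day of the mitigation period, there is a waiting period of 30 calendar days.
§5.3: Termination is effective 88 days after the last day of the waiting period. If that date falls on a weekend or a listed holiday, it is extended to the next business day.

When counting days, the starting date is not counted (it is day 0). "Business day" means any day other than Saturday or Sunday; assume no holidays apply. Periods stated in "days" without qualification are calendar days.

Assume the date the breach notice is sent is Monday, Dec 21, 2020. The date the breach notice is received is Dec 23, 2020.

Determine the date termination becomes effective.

May 11, 2021

The last day of the mitigation period: 15 business days after Wednesday, Dec 23, 2020, skipping weekends — Dec 24, Dec 25, Dec 28, Dec 29, …, Jan 11, Jan 12, Jan 13 — lands on Wednesday, Jan 13, 2021.
Adding 30 calendar days to Jan 13, 2021 gives Feb 12, 2021, which is the last day of the waiting period.
The date termination becomes effective: Feb 12, 2021 + 88 days = May 11, 2021. May 11, 2021 is a Tuesday, so no roll-forward applies.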